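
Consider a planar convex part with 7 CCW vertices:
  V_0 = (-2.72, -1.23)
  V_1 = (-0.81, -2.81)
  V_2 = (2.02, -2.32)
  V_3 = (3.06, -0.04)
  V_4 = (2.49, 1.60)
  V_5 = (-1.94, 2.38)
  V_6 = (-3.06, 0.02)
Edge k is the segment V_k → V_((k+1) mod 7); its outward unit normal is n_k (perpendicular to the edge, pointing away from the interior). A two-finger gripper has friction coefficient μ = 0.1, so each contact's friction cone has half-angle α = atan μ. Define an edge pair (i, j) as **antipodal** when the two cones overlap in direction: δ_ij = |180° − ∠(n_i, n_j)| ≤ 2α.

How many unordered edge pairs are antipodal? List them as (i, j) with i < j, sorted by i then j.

α = atan 0.1 = 5.71°;  2α = 11.42°
n_0 = (-0.6374, -0.7705)
n_1 = (+0.1706, -0.9853)
n_2 = (+0.9098, -0.4150)
n_3 = (+0.9446, +0.3283)
n_4 = (+0.1734, +0.9849)
n_5 = (-0.9034, +0.4287)
n_6 = (-0.9649, -0.2625)
  (0,1): δ = 130.58°  ·
  (0,2): δ = 74.92°  ·
  (0,3): δ = 31.24°  ·
  (0,4): δ = 29.61°  ·
  (0,5): δ = 104.21°  ·
  (0,6): δ = 144.81°  ·
  (1,2): δ = 124.34°  ·
  (1,3): δ = 80.66°  ·
  (1,4): δ = 19.81°  ·
  (1,5): δ = 54.79°  ·
  (1,6): δ = 95.39°  ·
  (2,3): δ = 136.31°  ·
  (2,4): δ = 75.47°  ·
  (2,5): δ = 0.87°  ✓
  (2,6): δ = 39.74°  ·
  (3,4): δ = 119.15°  ·
  (3,5): δ = 44.55°  ·
  (3,6): δ = 3.95°  ✓
  (4,5): δ = 105.40°  ·
  (4,6): δ = 64.80°  ·
  (5,6): δ = 139.40°  ·
antipodal pairs: 2

count = 2; pairs: (2,5), (3,6)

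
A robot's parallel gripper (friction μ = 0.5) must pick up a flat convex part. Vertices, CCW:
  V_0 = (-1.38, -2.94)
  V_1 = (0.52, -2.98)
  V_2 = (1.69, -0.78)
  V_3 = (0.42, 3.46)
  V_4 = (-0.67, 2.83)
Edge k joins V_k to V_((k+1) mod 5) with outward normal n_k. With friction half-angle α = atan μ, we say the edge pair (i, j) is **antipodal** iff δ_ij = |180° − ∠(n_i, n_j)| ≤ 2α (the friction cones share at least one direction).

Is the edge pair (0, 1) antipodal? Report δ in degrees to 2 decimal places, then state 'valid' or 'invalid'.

δ = 116.80°, invalid

α = atan 0.5 = 26.57°;  2α = 53.13°
edge 0: e_0 = (+1.90, -0.04);  n_0 = (-0.0210, -0.9998)
edge 1: e_1 = (+1.17, +2.20);  n_1 = (+0.8829, -0.4695)
∠(n_0, n_1) = 63.20°
δ = |180° − 63.20°| = 116.80°
116.80° > 2α = 53.13°  →  invalid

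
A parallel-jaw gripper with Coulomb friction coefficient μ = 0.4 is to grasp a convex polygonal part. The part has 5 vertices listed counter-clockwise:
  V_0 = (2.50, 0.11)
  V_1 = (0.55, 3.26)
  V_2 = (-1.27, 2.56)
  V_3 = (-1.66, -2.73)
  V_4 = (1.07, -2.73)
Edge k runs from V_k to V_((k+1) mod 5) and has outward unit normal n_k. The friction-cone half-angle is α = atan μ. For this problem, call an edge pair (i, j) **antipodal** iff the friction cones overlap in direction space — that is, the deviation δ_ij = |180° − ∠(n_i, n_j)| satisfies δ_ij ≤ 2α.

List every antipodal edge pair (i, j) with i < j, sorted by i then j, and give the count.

count = 4; pairs: (0,2), (1,3), (1,4), (2,4)

α = atan 0.4 = 21.80°;  2α = 43.60°
n_0 = (+0.8503, +0.5264)
n_1 = (-0.3590, +0.9333)
n_2 = (-0.9973, +0.0735)
n_3 = (+0.0000, -1.0000)
n_4 = (+0.8932, -0.4497)
  (0,1): δ = 100.72°  ·
  (0,2): δ = 35.98°  ✓
  (0,3): δ = 58.24°  ·
  (0,4): δ = 121.51°  ·
  (1,2): δ = 115.25°  ·
  (1,3): δ = 21.04°  ✓
  (1,4): δ = 42.24°  ✓
  (2,3): δ = 85.78°  ·
  (2,4): δ = 22.51°  ✓
  (3,4): δ = 116.73°  ·
antipodal pairs: 4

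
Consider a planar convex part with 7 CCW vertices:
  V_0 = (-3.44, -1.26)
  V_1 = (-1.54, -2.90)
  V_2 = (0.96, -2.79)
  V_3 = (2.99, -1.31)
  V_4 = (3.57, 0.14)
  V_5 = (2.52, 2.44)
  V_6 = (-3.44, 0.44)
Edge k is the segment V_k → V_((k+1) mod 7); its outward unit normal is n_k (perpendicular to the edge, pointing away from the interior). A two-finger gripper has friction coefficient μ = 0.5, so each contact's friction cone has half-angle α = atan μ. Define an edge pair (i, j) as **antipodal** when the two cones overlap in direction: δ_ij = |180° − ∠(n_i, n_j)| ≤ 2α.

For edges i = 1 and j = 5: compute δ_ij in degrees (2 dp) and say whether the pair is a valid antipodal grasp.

α = atan 0.5 = 26.57°;  2α = 53.13°
edge 1: e_1 = (+2.50, +0.11);  n_1 = (+0.0440, -0.9990)
edge 5: e_5 = (-5.96, -2.00);  n_5 = (-0.3181, +0.9480)
∠(n_1, n_5) = 163.97°
δ = |180° − 163.97°| = 16.03°
16.03° ≤ 2α = 53.13°  →  valid

δ = 16.03°, valid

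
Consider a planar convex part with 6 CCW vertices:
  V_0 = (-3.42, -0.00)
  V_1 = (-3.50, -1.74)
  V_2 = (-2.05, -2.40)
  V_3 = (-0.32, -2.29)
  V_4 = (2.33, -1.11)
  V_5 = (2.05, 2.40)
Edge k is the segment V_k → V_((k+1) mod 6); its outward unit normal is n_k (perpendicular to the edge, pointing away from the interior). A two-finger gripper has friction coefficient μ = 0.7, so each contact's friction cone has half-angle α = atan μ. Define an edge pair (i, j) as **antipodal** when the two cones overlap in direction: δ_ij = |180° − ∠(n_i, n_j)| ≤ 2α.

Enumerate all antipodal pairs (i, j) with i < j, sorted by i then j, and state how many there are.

count = 6; pairs: (0,3), (0,4), (1,4), (1,5), (2,5), (3,5)

α = atan 0.7 = 34.99°;  2α = 69.98°
n_0 = (-0.9989, +0.0459)
n_1 = (-0.4143, -0.9102)
n_2 = (+0.0635, -0.9980)
n_3 = (+0.4068, -0.9135)
n_4 = (+0.9968, +0.0795)
n_5 = (-0.4018, +0.9157)
  (0,1): δ = 111.84°  ·
  (0,2): δ = 83.73°  ·
  (0,3): δ = 63.36°  ✓
  (0,4): δ = 7.19°  ✓
  (0,5): δ = 116.32°  ·
  (1,2): δ = 151.89°  ·
  (1,3): δ = 131.52°  ·
  (1,4): δ = 60.97°  ✓
  (1,5): δ = 48.16°  ✓
  (2,3): δ = 159.64°  ·
  (2,4): δ = 89.08°  ·
  (2,5): δ = 20.05°  ✓
  (3,4): δ = 109.44°  ·
  (3,5): δ = 0.31°  ✓
  (4,5): δ = 70.87°  ·
antipodal pairs: 6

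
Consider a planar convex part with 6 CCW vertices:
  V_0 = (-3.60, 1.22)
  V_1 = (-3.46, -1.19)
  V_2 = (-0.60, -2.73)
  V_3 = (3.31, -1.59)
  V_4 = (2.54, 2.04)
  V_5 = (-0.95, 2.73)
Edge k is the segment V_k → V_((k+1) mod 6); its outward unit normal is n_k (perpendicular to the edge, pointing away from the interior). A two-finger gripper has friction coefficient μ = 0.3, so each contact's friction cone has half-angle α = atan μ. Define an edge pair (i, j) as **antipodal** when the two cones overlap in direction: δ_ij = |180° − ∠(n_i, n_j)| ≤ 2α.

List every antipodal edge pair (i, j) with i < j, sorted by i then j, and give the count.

α = atan 0.3 = 16.70°;  2α = 33.40°
n_0 = (-0.9983, -0.0580)
n_1 = (-0.4741, -0.8805)
n_2 = (+0.2799, -0.9600)
n_3 = (+0.9782, +0.2075)
n_4 = (+0.1940, +0.9810)
n_5 = (-0.4951, +0.8688)
  (0,1): δ = 121.63°  ·
  (0,2): δ = 77.07°  ·
  (0,3): δ = 8.65°  ✓
  (0,4): δ = 75.49°  ·
  (0,5): δ = 116.35°  ·
  (1,2): δ = 135.44°  ·
  (1,3): δ = 49.72°  ·
  (1,4): δ = 17.12°  ✓
  (1,5): δ = 57.98°  ·
  (2,3): δ = 94.28°  ·
  (2,4): δ = 27.44°  ✓
  (2,5): δ = 13.42°  ✓
  (3,4): δ = 113.16°  ·
  (3,5): δ = 72.30°  ·
  (4,5): δ = 139.14°  ·
antipodal pairs: 4

count = 4; pairs: (0,3), (1,4), (2,4), (2,5)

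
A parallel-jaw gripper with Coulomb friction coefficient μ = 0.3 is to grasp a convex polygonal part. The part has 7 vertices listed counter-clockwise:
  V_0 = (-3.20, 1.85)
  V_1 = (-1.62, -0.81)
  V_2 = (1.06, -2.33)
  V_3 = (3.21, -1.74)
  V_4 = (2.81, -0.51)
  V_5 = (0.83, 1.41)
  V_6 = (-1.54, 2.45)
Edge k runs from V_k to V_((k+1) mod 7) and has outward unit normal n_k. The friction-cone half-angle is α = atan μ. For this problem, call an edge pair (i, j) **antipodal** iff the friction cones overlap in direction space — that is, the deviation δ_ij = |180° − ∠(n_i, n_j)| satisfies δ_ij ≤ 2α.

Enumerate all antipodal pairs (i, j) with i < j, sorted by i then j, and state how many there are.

α = atan 0.3 = 16.70°;  2α = 33.40°
n_0 = (-0.8598, -0.5107)
n_1 = (-0.4933, -0.8698)
n_2 = (+0.2646, -0.9643)
n_3 = (+0.9510, +0.3093)
n_4 = (+0.6961, +0.7179)
n_5 = (+0.4018, +0.9157)
n_6 = (-0.3399, +0.9405)
  (0,1): δ = 150.27°  ·
  (0,2): δ = 105.36°  ·
  (0,3): δ = 12.69°  ✓
  (0,4): δ = 15.17°  ✓
  (0,5): δ = 35.60°  ·
  (0,6): δ = 79.16°  ·
  (1,2): δ = 135.09°  ·
  (1,3): δ = 42.42°  ·
  (1,4): δ = 14.56°  ✓
  (1,5): δ = 5.87°  ✓
  (1,6): δ = 49.43°  ·
  (2,3): δ = 87.33°  ·
  (2,4): δ = 59.46°  ·
  (2,5): δ = 39.04°  ·
  (2,6): δ = 4.53°  ✓
  (3,4): δ = 152.13°  ·
  (3,5): δ = 131.71°  ·
  (3,6): δ = 88.14°  ·
  (4,5): δ = 159.57°  ·
  (4,6): δ = 116.01°  ·
  (5,6): δ = 136.44°  ·
antipodal pairs: 5

count = 5; pairs: (0,3), (0,4), (1,4), (1,5), (2,6)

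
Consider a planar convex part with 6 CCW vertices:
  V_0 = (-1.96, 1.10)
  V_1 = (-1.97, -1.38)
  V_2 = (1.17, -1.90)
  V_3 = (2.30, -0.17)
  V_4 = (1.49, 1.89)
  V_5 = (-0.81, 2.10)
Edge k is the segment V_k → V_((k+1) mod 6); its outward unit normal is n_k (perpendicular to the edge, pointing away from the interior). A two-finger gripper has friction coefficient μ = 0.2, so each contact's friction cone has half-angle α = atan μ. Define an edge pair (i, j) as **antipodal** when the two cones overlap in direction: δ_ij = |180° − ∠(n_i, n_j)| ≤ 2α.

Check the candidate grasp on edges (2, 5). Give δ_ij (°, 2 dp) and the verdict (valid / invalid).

δ = 15.84°, valid

α = atan 0.2 = 11.31°;  2α = 22.62°
edge 2: e_2 = (+1.13, +1.73);  n_2 = (+0.8372, -0.5469)
edge 5: e_5 = (-1.15, -1.00);  n_5 = (-0.6562, +0.7546)
∠(n_2, n_5) = 164.16°
δ = |180° − 164.16°| = 15.84°
15.84° ≤ 2α = 22.62°  →  valid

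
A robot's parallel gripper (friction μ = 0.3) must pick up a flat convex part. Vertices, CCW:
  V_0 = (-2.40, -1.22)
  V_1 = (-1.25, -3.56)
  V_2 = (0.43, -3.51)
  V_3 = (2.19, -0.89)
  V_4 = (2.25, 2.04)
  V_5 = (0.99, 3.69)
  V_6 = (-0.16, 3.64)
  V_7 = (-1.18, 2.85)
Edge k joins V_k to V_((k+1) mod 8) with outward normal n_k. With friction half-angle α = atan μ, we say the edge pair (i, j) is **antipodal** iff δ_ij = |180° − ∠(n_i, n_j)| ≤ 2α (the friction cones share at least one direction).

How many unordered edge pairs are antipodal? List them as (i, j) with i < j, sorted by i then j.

count = 6; pairs: (0,3), (0,4), (1,5), (2,6), (2,7), (3,7)

α = atan 0.3 = 16.70°;  2α = 33.40°
n_0 = (-0.8975, -0.4411)
n_1 = (+0.0297, -0.9996)
n_2 = (+0.8301, -0.5576)
n_3 = (+0.9998, -0.0205)
n_4 = (+0.7948, +0.6069)
n_5 = (-0.0434, +0.9991)
n_6 = (-0.6123, +0.7906)
n_7 = (-0.9579, +0.2871)
  (0,1): δ = 114.47°  ·
  (0,2): δ = 60.06°  ·
  (0,3): δ = 27.35°  ✓
  (0,4): δ = 11.19°  ✓
  (0,5): δ = 66.32°  ·
  (0,6): δ = 101.59°  ·
  (0,7): δ = 137.14°  ·
  (1,2): δ = 125.60°  ·
  (1,3): δ = 92.88°  ·
  (1,4): δ = 54.34°  ·
  (1,5): δ = 0.78°  ✓
  (1,6): δ = 36.05°  ·
  (1,7): δ = 71.61°  ·
  (2,3): δ = 147.28°  ·
  (2,4): δ = 108.74°  ·
  (2,5): δ = 53.62°  ·
  (2,6): δ = 18.35°  ✓
  (2,7): δ = 17.21°  ✓
  (3,4): δ = 141.46°  ·
  (3,5): δ = 86.34°  ·
  (3,6): δ = 51.07°  ·
  (3,7): δ = 15.51°  ✓
  (4,5): δ = 124.88°  ·
  (4,6): δ = 89.61°  ·
  (4,7): δ = 54.05°  ·
  (5,6): δ = 144.73°  ·
  (5,7): δ = 109.18°  ·
  (6,7): δ = 144.44°  ·
antipodal pairs: 6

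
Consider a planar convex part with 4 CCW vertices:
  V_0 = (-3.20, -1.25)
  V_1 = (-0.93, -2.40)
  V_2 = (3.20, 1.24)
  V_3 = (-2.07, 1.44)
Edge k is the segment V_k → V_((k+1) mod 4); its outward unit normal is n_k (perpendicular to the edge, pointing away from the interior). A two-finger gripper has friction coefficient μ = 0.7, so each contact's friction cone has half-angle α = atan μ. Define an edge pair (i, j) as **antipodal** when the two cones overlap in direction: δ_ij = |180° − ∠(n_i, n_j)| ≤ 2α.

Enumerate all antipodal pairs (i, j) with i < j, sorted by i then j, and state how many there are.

α = atan 0.7 = 34.99°;  2α = 69.98°
n_0 = (-0.4519, -0.8921)
n_1 = (+0.6612, -0.7502)
n_2 = (+0.0379, +0.9993)
n_3 = (-0.9220, +0.3873)
  (0,1): δ = 111.74°  ·
  (0,2): δ = 24.69°  ✓
  (0,3): δ = 94.08°  ·
  (1,2): δ = 43.56°  ✓
  (1,3): δ = 25.82°  ✓
  (2,3): δ = 110.61°  ·
antipodal pairs: 3

count = 3; pairs: (0,2), (1,2), (1,3)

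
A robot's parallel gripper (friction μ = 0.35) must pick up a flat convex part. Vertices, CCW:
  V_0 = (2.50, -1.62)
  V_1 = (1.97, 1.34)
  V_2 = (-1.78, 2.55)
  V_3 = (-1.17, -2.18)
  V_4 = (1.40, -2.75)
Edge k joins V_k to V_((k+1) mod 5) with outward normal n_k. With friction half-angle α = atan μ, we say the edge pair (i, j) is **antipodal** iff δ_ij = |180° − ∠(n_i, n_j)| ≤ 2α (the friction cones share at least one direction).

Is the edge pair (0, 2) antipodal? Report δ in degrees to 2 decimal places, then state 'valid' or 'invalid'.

δ = 2.80°, valid

α = atan 0.35 = 19.29°;  2α = 38.58°
edge 0: e_0 = (-0.53, +2.96);  n_0 = (+0.9843, +0.1763)
edge 2: e_2 = (+0.61, -4.73);  n_2 = (-0.9918, -0.1279)
∠(n_0, n_2) = 177.20°
δ = |180° − 177.20°| = 2.80°
2.80° ≤ 2α = 38.58°  →  valid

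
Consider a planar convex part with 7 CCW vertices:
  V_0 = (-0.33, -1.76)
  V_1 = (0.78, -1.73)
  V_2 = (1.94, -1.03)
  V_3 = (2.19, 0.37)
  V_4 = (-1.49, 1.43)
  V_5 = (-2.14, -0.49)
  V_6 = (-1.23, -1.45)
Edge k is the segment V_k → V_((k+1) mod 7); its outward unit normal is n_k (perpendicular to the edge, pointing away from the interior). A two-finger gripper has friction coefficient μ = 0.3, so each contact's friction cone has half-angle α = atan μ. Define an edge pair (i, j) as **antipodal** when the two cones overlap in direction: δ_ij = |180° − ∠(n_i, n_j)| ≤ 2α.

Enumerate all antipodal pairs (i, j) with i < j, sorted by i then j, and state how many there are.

α = atan 0.3 = 16.70°;  2α = 33.40°
n_0 = (+0.0270, -0.9996)
n_1 = (+0.5167, -0.8562)
n_2 = (+0.9844, -0.1758)
n_3 = (+0.2768, +0.9609)
n_4 = (-0.9472, +0.3207)
n_5 = (-0.7258, -0.6880)
n_6 = (-0.3257, -0.9455)
  (0,1): δ = 150.44°  ·
  (0,2): δ = 101.67°  ·
  (0,3): δ = 17.62°  ✓
  (0,4): δ = 69.75°  ·
  (0,5): δ = 131.92°  ·
  (0,6): δ = 159.45°  ·
  (1,2): δ = 131.23°  ·
  (1,3): δ = 47.18°  ·
  (1,4): δ = 40.19°  ·
  (1,5): δ = 102.36°  ·
  (1,6): δ = 129.89°  ·
  (2,3): δ = 95.94°  ·
  (2,4): δ = 8.58°  ✓
  (2,5): δ = 53.59°  ·
  (2,6): δ = 81.12°  ·
  (3,4): δ = 92.63°  ·
  (3,5): δ = 30.46°  ✓
  (3,6): δ = 2.94°  ✓
  (4,5): δ = 117.83°  ·
  (4,6): δ = 90.30°  ·
  (5,6): δ = 152.47°  ·
antipodal pairs: 4

count = 4; pairs: (0,3), (2,4), (3,5), (3,6)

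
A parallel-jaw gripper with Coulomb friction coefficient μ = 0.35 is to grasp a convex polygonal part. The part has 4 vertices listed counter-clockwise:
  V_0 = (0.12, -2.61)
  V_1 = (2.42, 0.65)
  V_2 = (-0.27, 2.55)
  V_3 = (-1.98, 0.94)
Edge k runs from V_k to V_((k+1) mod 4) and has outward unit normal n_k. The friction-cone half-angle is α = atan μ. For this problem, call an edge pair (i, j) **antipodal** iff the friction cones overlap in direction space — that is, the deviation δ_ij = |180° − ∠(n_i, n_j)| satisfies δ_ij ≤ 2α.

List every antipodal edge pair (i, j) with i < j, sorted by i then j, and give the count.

α = atan 0.35 = 19.29°;  2α = 38.58°
n_0 = (+0.8171, -0.5765)
n_1 = (+0.5769, +0.8168)
n_2 = (-0.6855, +0.7281)
n_3 = (-0.8607, -0.5091)
  (0,1): δ = 90.03°  ·
  (0,2): δ = 11.52°  ✓
  (0,3): δ = 65.81°  ·
  (1,2): δ = 101.49°  ·
  (1,3): δ = 24.16°  ✓
  (2,3): δ = 102.67°  ·
antipodal pairs: 2

count = 2; pairs: (0,2), (1,3)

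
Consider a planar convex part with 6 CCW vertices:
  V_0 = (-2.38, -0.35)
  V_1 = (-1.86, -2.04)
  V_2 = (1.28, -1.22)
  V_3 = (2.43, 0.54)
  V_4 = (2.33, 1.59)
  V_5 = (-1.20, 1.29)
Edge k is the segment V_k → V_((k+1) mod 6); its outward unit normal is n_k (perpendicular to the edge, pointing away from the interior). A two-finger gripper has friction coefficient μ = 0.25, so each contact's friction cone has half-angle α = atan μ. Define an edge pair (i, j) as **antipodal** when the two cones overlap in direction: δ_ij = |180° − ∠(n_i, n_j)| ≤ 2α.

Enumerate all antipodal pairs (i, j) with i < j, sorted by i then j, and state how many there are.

α = atan 0.25 = 14.04°;  2α = 28.07°
n_0 = (-0.9558, -0.2941)
n_1 = (+0.2527, -0.9676)
n_2 = (+0.8371, -0.5470)
n_3 = (+0.9955, +0.0948)
n_4 = (-0.0847, +0.9964)
n_5 = (-0.8117, +0.5840)
  (0,1): δ = 92.47°  ·
  (0,2): δ = 50.26°  ·
  (0,3): δ = 11.66°  ✓
  (0,4): δ = 77.75°  ·
  (0,5): δ = 127.16°  ·
  (1,2): δ = 137.80°  ·
  (1,3): δ = 99.20°  ·
  (1,4): δ = 9.78°  ✓
  (1,5): δ = 39.63°  ·
  (2,3): δ = 141.40°  ·
  (2,4): δ = 51.98°  ·
  (2,5): δ = 2.57°  ✓
  (3,4): δ = 90.58°  ·
  (3,5): δ = 41.18°  ·
  (4,5): δ = 130.59°  ·
antipodal pairs: 3

count = 3; pairs: (0,3), (1,4), (2,5)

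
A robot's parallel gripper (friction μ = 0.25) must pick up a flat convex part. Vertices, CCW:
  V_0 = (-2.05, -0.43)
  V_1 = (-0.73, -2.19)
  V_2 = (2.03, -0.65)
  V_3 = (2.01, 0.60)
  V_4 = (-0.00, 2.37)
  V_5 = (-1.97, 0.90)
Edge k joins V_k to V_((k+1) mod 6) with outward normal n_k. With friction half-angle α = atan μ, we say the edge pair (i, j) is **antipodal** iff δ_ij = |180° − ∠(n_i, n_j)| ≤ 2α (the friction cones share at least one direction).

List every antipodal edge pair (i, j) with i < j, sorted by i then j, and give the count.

count = 3; pairs: (0,3), (1,4), (2,5)

α = atan 0.25 = 14.04°;  2α = 28.07°
n_0 = (-0.8000, -0.6000)
n_1 = (+0.4873, -0.8733)
n_2 = (+0.9999, +0.0160)
n_3 = (+0.6609, +0.7505)
n_4 = (-0.5980, +0.8015)
n_5 = (-0.9982, +0.0600)
  (0,1): δ = 97.71°  ·
  (0,2): δ = 35.95°  ·
  (0,3): δ = 11.76°  ✓
  (0,4): δ = 89.86°  ·
  (0,5): δ = 139.69°  ·
  (1,2): δ = 118.24°  ·
  (1,3): δ = 70.53°  ·
  (1,4): δ = 7.57°  ✓
  (1,5): δ = 57.40°  ·
  (2,3): δ = 132.28°  ·
  (2,4): δ = 54.19°  ·
  (2,5): δ = 4.36°  ✓
  (3,4): δ = 101.90°  ·
  (3,5): δ = 52.08°  ·
  (4,5): δ = 130.17°  ·
antipodal pairs: 3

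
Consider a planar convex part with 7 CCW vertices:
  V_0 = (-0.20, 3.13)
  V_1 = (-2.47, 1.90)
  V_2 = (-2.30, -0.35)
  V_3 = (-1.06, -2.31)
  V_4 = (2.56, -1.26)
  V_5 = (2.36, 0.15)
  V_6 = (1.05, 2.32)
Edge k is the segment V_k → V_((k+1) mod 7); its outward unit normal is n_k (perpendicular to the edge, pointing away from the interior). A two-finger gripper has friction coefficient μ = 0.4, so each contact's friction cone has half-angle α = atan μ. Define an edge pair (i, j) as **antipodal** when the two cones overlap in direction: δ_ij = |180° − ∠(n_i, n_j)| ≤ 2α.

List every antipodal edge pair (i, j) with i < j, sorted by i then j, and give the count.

count = 6; pairs: (0,3), (1,4), (1,5), (2,4), (2,5), (2,6)

α = atan 0.4 = 21.80°;  2α = 43.60°
n_0 = (-0.4764, +0.8792)
n_1 = (-0.9972, -0.0753)
n_2 = (-0.8451, -0.5346)
n_3 = (+0.2786, -0.9604)
n_4 = (+0.9901, +0.1404)
n_5 = (+0.8561, +0.5168)
n_6 = (+0.5438, +0.8392)
  (0,1): δ = 114.13°  ·
  (0,2): δ = 86.13°  ·
  (0,3): δ = 12.28°  ✓
  (0,4): δ = 69.62°  ·
  (0,5): δ = 92.67°  ·
  (0,6): δ = 118.61°  ·
  (1,2): δ = 152.00°  ·
  (1,3): δ = 78.15°  ·
  (1,4): δ = 3.75°  ✓
  (1,5): δ = 26.80°  ✓
  (1,6): δ = 52.74°  ·
  (2,3): δ = 106.14°  ·
  (2,4): δ = 24.25°  ✓
  (2,5): δ = 1.20°  ✓
  (2,6): δ = 24.74°  ✓
  (3,4): δ = 98.10°  ·
  (3,5): δ = 75.06°  ·
  (3,6): δ = 49.12°  ·
  (4,5): δ = 156.95°  ·
  (4,6): δ = 131.02°  ·
  (5,6): δ = 154.06°  ·
antipodal pairs: 6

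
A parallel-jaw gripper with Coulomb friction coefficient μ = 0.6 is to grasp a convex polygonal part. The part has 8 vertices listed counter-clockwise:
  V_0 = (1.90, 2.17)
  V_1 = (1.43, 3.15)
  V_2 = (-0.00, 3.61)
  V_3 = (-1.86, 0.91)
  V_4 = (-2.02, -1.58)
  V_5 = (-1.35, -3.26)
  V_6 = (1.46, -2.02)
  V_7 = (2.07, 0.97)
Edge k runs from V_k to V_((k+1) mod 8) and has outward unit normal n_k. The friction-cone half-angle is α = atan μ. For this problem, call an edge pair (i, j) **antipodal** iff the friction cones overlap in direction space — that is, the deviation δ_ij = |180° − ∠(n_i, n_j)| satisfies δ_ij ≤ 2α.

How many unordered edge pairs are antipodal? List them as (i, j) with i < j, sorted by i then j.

α = atan 0.6 = 30.96°;  2α = 61.93°
n_0 = (+0.9017, +0.4324)
n_1 = (+0.3062, +0.9520)
n_2 = (-0.8235, +0.5673)
n_3 = (-0.9979, +0.0641)
n_4 = (-0.9289, -0.3704)
n_5 = (+0.4037, -0.9149)
n_6 = (+0.9798, -0.1999)
n_7 = (+0.9901, +0.1403)
  (0,1): δ = 133.45°  ·
  (0,2): δ = 60.18°  ✓
  (0,3): δ = 29.30°  ✓
  (0,4): δ = 3.88°  ✓
  (0,5): δ = 88.19°  ·
  (0,6): δ = 142.85°  ·
  (0,7): δ = 162.44°  ·
  (1,2): δ = 106.73°  ·
  (1,3): δ = 75.84°  ·
  (1,4): δ = 50.43°  ✓
  (1,5): δ = 41.64°  ✓
  (1,6): δ = 96.30°  ·
  (1,7): δ = 115.90°  ·
  (2,3): δ = 149.11°  ·
  (2,4): δ = 123.69°  ·
  (2,5): δ = 31.63°  ✓
  (2,6): δ = 23.03°  ✓
  (2,7): δ = 42.63°  ✓
  (3,4): δ = 154.58°  ·
  (3,5): δ = 62.51°  ·
  (3,6): δ = 7.85°  ✓
  (3,7): δ = 11.74°  ✓
  (4,5): δ = 87.93°  ·
  (4,6): δ = 33.27°  ✓
  (4,7): δ = 13.68°  ✓
  (5,6): δ = 125.34°  ·
  (5,7): δ = 105.75°  ·
  (6,7): δ = 160.41°  ·
antipodal pairs: 12

count = 12; pairs: (0,2), (0,3), (0,4), (1,4), (1,5), (2,5), (2,6), (2,7), (3,6), (3,7), (4,6), (4,7)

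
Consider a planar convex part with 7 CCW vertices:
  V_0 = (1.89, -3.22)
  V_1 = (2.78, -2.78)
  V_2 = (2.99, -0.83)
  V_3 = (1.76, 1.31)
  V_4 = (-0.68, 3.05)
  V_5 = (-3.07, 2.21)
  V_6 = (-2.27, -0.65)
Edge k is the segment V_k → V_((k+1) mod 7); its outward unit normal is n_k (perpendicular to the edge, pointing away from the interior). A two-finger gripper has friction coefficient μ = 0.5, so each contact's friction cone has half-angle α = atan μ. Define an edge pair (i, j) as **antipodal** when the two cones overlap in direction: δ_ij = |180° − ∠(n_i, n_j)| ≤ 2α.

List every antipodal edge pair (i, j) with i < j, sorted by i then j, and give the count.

α = atan 0.5 = 26.57°;  2α = 53.13°
n_0 = (+0.4432, -0.8964)
n_1 = (+0.9943, -0.1071)
n_2 = (+0.8670, +0.4983)
n_3 = (+0.5806, +0.8142)
n_4 = (-0.3316, +0.9434)
n_5 = (-0.9630, -0.2694)
n_6 = (-0.5256, -0.8507)
  (0,1): δ = 122.45°  ·
  (0,2): δ = 86.42°  ·
  (0,3): δ = 61.80°  ·
  (0,4): δ = 6.94°  ✓
  (0,5): δ = 79.32°  ·
  (0,6): δ = 121.99°  ·
  (1,2): δ = 143.96°  ·
  (1,3): δ = 119.35°  ·
  (1,4): δ = 64.49°  ·
  (1,5): δ = 21.77°  ✓
  (1,6): δ = 64.44°  ·
  (2,3): δ = 155.38°  ·
  (2,4): δ = 100.52°  ·
  (2,5): δ = 14.26°  ✓
  (2,6): δ = 28.40°  ✓
  (3,4): δ = 125.14°  ·
  (3,5): δ = 38.88°  ✓
  (3,6): δ = 3.79°  ✓
  (4,5): δ = 93.74°  ·
  (4,6): δ = 51.07°  ✓
  (5,6): δ = 137.33°  ·
antipodal pairs: 7

count = 7; pairs: (0,4), (1,5), (2,5), (2,6), (3,5), (3,6), (4,6)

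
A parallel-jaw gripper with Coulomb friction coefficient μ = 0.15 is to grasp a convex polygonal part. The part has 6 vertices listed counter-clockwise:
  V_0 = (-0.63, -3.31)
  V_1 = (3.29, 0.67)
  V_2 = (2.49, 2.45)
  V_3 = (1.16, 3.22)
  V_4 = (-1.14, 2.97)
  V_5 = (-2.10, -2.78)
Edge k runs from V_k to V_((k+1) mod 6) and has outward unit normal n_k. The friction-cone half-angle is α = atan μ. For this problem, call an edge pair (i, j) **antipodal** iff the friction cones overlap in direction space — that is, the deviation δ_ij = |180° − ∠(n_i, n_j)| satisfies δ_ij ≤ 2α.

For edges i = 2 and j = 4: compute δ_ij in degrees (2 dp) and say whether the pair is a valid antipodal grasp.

α = atan 0.15 = 8.53°;  2α = 17.06°
edge 2: e_2 = (-1.33, +0.77);  n_2 = (+0.5010, +0.8654)
edge 4: e_4 = (-0.96, -5.75);  n_4 = (-0.9863, +0.1647)
∠(n_2, n_4) = 110.59°
δ = |180° − 110.59°| = 69.41°
69.41° > 2α = 17.06°  →  invalid

δ = 69.41°, invalid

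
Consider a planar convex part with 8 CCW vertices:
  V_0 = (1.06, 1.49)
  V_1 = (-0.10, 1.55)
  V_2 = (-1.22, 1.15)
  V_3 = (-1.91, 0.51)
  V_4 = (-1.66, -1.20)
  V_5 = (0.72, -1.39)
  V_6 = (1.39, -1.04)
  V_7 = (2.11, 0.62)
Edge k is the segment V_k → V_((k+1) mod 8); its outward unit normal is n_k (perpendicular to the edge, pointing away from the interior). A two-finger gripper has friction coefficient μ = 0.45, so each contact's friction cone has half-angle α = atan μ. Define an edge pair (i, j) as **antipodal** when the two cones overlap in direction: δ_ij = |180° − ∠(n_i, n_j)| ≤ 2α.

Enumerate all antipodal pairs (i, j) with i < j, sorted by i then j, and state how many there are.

count = 11; pairs: (0,4), (0,5), (1,4), (1,5), (1,6), (2,4), (2,5), (2,6), (3,6), (3,7), (4,7)

α = atan 0.45 = 24.23°;  2α = 48.46°
n_0 = (+0.0517, +0.9987)
n_1 = (-0.3363, +0.9417)
n_2 = (-0.6800, +0.7332)
n_3 = (-0.9895, -0.1447)
n_4 = (-0.0796, -0.9968)
n_5 = (+0.4630, -0.8863)
n_6 = (+0.9174, -0.3979)
n_7 = (+0.6380, +0.7700)
  (0,1): δ = 157.39°  ·
  (0,2): δ = 134.19°  ·
  (0,3): δ = 78.72°  ·
  (0,4): δ = 1.60°  ✓
  (0,5): δ = 30.54°  ✓
  (0,6): δ = 69.51°  ·
  (0,7): δ = 143.32°  ·
  (1,2): δ = 156.81°  ·
  (1,3): δ = 101.34°  ·
  (1,4): δ = 24.22°  ✓
  (1,5): δ = 7.93°  ✓
  (1,6): δ = 46.90°  ✓
  (1,7): δ = 120.70°  ·
  (2,3): δ = 124.53°  ·
  (2,4): δ = 47.41°  ✓
  (2,5): δ = 15.27°  ✓
  (2,6): δ = 23.70°  ✓
  (2,7): δ = 97.51°  ·
  (3,4): δ = 102.88°  ·
  (3,5): δ = 70.74°  ·
  (3,6): δ = 31.77°  ✓
  (3,7): δ = 42.04°  ✓
  (4,5): δ = 147.85°  ·
  (4,6): δ = 108.88°  ·
  (4,7): δ = 35.08°  ✓
  (5,6): δ = 141.03°  ·
  (5,7): δ = 67.23°  ·
  (6,7): δ = 106.20°  ·
antipodal pairs: 11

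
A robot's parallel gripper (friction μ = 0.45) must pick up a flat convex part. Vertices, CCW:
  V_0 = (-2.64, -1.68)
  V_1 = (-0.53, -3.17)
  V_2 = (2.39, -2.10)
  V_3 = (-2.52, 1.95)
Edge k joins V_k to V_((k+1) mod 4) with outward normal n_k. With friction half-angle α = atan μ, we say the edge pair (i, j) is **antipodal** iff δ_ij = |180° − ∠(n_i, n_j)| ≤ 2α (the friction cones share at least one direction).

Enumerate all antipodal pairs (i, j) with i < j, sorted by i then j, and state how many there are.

count = 1; pairs: (0,2)

α = atan 0.45 = 24.23°;  2α = 48.46°
n_0 = (-0.5768, -0.8169)
n_1 = (+0.3441, -0.9389)
n_2 = (+0.6363, +0.7714)
n_3 = (-0.9995, +0.0330)
  (0,1): δ = 124.65°  ·
  (0,2): δ = 4.29°  ✓
  (0,3): δ = 123.33°  ·
  (1,2): δ = 59.64°  ·
  (1,3): δ = 67.98°  ·
  (2,3): δ = 52.38°  ·
antipodal pairs: 1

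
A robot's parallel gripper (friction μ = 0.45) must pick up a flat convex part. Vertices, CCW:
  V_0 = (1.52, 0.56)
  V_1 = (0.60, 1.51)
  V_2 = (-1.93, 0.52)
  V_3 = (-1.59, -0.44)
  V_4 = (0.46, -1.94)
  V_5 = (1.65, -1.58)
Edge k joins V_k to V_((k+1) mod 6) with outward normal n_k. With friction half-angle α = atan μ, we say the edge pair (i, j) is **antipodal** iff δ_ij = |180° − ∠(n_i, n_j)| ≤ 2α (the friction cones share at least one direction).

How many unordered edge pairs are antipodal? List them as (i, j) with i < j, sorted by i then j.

count = 4; pairs: (0,2), (0,3), (1,4), (2,5)

α = atan 0.45 = 24.23°;  2α = 48.46°
n_0 = (+0.7184, +0.6957)
n_1 = (-0.3644, +0.9312)
n_2 = (-0.9426, -0.3338)
n_3 = (-0.5905, -0.8070)
n_4 = (+0.2896, -0.9572)
n_5 = (+0.9982, +0.0606)
  (0,1): δ = 112.71°  ·
  (0,2): δ = 24.58°  ✓
  (0,3): δ = 9.73°  ✓
  (0,4): δ = 62.75°  ·
  (0,5): δ = 139.40°  ·
  (1,2): δ = 91.87°  ·
  (1,3): δ = 57.56°  ·
  (1,4): δ = 4.54°  ✓
  (1,5): δ = 72.11°  ·
  (2,3): δ = 145.70°  ·
  (2,4): δ = 92.67°  ·
  (2,5): δ = 16.03°  ✓
  (3,4): δ = 126.98°  ·
  (3,5): δ = 50.33°  ·
  (4,5): δ = 103.36°  ·
antipodal pairs: 4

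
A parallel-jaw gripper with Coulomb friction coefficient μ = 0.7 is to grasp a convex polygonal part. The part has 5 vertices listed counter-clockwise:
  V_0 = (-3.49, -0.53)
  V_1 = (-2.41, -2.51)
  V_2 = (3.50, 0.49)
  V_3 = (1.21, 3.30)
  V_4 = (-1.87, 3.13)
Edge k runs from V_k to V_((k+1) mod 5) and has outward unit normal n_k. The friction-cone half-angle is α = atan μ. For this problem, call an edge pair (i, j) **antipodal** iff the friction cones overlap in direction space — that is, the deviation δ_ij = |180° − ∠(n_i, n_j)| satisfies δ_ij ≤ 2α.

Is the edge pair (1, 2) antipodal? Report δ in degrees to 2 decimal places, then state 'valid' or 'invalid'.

δ = 77.73°, invalid

α = atan 0.7 = 34.99°;  2α = 69.98°
edge 1: e_1 = (+5.91, +3.00);  n_1 = (+0.4526, -0.8917)
edge 2: e_2 = (-2.29, +2.81);  n_2 = (+0.7752, +0.6317)
∠(n_1, n_2) = 102.27°
δ = |180° − 102.27°| = 77.73°
77.73° > 2α = 69.98°  →  invalid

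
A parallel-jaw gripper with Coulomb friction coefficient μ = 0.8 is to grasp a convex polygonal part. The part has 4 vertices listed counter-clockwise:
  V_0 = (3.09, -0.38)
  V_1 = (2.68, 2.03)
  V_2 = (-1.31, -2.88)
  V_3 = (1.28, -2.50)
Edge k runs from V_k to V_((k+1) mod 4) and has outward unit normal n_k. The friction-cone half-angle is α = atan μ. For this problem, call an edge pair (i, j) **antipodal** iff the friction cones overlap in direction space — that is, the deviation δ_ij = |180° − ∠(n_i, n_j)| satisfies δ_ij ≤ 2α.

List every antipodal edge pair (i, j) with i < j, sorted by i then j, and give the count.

α = atan 0.8 = 38.66°;  2α = 77.32°
n_0 = (+0.9858, +0.1677)
n_1 = (-0.7761, +0.6307)
n_2 = (+0.1452, -0.9894)
n_3 = (+0.7605, -0.6493)
  (0,1): δ = 48.75°  ✓
  (0,2): δ = 88.69°  ·
  (0,3): δ = 129.86°  ·
  (1,2): δ = 42.55°  ✓
  (1,3): δ = 1.39°  ✓
  (2,3): δ = 138.84°  ·
antipodal pairs: 3

count = 3; pairs: (0,1), (1,2), (1,3)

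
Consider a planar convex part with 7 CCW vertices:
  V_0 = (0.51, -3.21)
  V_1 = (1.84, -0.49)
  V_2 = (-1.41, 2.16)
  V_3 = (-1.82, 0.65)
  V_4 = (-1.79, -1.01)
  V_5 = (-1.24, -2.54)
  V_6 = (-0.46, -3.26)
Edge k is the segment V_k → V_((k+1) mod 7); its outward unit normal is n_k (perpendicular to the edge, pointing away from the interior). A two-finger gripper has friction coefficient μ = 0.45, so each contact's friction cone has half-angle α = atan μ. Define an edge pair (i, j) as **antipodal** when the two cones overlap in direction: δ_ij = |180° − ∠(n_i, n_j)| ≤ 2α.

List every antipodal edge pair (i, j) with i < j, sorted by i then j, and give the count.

count = 6; pairs: (0,2), (0,3), (0,4), (1,4), (1,5), (1,6)

α = atan 0.45 = 24.23°;  2α = 48.46°
n_0 = (+0.8984, -0.4393)
n_1 = (+0.6319, +0.7750)
n_2 = (-0.9651, +0.2620)
n_3 = (-0.9998, -0.0181)
n_4 = (-0.9410, -0.3383)
n_5 = (-0.6783, -0.7348)
n_6 = (+0.0515, -0.9987)
  (0,1): δ = 103.14°  ·
  (0,2): δ = 10.87°  ✓
  (0,3): δ = 27.09°  ✓
  (0,4): δ = 45.83°  ✓
  (0,5): δ = 73.35°  ·
  (0,6): δ = 119.01°  ·
  (1,2): δ = 66.00°  ·
  (1,3): δ = 49.77°  ·
  (1,4): δ = 31.03°  ✓
  (1,5): δ = 3.52°  ✓
  (1,6): δ = 42.14°  ✓
  (2,3): δ = 163.77°  ·
  (2,4): δ = 145.04°  ·
  (2,5): δ = 117.52°  ·
  (2,6): δ = 71.86°  ·
  (3,4): δ = 161.26°  ·
  (3,5): δ = 133.74°  ·
  (3,6): δ = 88.08°  ·
  (4,5): δ = 152.48°  ·
  (4,6): δ = 106.82°  ·
  (5,6): δ = 134.34°  ·
antipodal pairs: 6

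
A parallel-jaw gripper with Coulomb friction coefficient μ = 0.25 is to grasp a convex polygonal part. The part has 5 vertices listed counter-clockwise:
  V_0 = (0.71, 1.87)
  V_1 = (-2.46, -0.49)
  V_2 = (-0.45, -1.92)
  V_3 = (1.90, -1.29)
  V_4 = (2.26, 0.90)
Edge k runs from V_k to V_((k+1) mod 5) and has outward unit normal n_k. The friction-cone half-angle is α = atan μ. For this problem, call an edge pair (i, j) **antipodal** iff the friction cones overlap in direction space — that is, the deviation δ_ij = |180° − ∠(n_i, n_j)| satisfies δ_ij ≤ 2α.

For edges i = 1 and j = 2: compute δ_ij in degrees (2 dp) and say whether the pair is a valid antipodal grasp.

α = atan 0.25 = 14.04°;  2α = 28.07°
edge 1: e_1 = (+2.01, -1.43);  n_1 = (-0.5797, -0.8148)
edge 2: e_2 = (+2.35, +0.63);  n_2 = (+0.2589, -0.9659)
∠(n_1, n_2) = 50.44°
δ = |180° − 50.44°| = 129.56°
129.56° > 2α = 28.07°  →  invalid

δ = 129.56°, invalid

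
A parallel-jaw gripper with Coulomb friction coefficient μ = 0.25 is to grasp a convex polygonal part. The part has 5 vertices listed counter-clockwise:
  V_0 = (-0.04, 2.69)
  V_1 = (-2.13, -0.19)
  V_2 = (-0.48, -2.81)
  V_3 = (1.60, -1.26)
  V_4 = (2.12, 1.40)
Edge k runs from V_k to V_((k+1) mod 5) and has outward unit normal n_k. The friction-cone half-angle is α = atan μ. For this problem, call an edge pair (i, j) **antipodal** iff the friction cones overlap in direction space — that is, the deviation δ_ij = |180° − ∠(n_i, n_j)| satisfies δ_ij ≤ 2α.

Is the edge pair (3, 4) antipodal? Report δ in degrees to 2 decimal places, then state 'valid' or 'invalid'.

δ = 109.79°, invalid

α = atan 0.25 = 14.04°;  2α = 28.07°
edge 3: e_3 = (+0.52, +2.66);  n_3 = (+0.9814, -0.1919)
edge 4: e_4 = (-2.16, +1.29);  n_4 = (+0.5127, +0.8585)
∠(n_3, n_4) = 70.21°
δ = |180° − 70.21°| = 109.79°
109.79° > 2α = 28.07°  →  invalid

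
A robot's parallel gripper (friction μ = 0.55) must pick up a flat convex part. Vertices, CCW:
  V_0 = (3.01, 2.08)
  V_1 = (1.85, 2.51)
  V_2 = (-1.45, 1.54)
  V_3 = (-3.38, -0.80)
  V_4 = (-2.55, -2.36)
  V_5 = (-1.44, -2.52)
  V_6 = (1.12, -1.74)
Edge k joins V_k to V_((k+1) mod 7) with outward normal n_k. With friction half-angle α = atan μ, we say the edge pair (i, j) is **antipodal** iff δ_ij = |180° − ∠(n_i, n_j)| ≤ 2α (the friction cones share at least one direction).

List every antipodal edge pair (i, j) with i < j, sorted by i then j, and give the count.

count = 9; pairs: (0,3), (0,4), (0,5), (1,4), (1,5), (1,6), (2,5), (2,6), (3,6)

α = atan 0.55 = 28.81°;  2α = 57.62°
n_0 = (+0.3476, +0.9377)
n_1 = (-0.2820, +0.9594)
n_2 = (-0.7715, +0.6363)
n_3 = (-0.8828, -0.4697)
n_4 = (-0.1427, -0.9898)
n_5 = (+0.2915, -0.9566)
n_6 = (+0.8963, -0.4435)
  (0,1): δ = 143.28°  ·
  (0,2): δ = 109.18°  ·
  (0,3): δ = 41.65°  ✓
  (0,4): δ = 12.14°  ✓
  (0,5): δ = 37.28°  ✓
  (0,6): δ = 84.01°  ·
  (1,2): δ = 145.90°  ·
  (1,3): δ = 78.36°  ·
  (1,4): δ = 24.58°  ✓
  (1,5): δ = 0.57°  ✓
  (1,6): δ = 47.30°  ✓
  (2,3): δ = 112.47°  ·
  (2,4): δ = 58.69°  ·
  (2,5): δ = 33.54°  ✓
  (2,6): δ = 13.19°  ✓
  (3,4): δ = 126.22°  ·
  (3,5): δ = 101.07°  ·
  (3,6): δ = 54.34°  ✓
  (4,5): δ = 154.85°  ·
  (4,6): δ = 108.12°  ·
  (5,6): δ = 133.27°  ·
antipodal pairs: 9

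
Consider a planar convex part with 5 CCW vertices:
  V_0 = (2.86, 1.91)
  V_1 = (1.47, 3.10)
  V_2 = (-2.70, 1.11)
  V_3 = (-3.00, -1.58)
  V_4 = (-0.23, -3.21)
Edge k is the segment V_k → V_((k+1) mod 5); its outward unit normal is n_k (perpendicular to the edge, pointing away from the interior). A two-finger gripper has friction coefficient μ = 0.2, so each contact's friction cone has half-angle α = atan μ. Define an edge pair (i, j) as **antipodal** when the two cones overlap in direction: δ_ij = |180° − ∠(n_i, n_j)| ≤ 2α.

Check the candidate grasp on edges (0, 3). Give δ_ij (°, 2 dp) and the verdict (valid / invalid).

δ = 10.09°, valid

α = atan 0.2 = 11.31°;  2α = 22.62°
edge 0: e_0 = (-1.39, +1.19);  n_0 = (+0.6503, +0.7596)
edge 3: e_3 = (+2.77, -1.63);  n_3 = (-0.5072, -0.8619)
∠(n_0, n_3) = 169.91°
δ = |180° − 169.91°| = 10.09°
10.09° ≤ 2α = 22.62°  →  valid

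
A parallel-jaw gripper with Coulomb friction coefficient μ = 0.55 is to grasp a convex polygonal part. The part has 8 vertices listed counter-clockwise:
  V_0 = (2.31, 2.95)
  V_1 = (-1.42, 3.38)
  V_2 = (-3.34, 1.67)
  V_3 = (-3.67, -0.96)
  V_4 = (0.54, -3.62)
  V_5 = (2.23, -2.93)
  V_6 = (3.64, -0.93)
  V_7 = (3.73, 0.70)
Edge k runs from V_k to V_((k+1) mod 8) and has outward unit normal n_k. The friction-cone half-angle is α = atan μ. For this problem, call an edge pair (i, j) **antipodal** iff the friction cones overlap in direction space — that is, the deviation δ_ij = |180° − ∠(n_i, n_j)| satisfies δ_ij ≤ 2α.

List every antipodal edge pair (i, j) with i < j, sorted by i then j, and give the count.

α = atan 0.55 = 28.81°;  2α = 57.62°
n_0 = (+0.1145, +0.9934)
n_1 = (-0.6651, +0.7468)
n_2 = (-0.9922, +0.1245)
n_3 = (-0.5341, -0.8454)
n_4 = (+0.3780, -0.9258)
n_5 = (+0.8173, -0.5762)
n_6 = (+0.9985, -0.0551)
n_7 = (+0.8457, +0.5337)
  (0,1): δ = 131.73°  ·
  (0,2): δ = 90.58°  ·
  (0,3): δ = 25.71°  ✓
  (0,4): δ = 28.79°  ✓
  (0,5): δ = 61.39°  ·
  (0,6): δ = 93.42°  ·
  (0,7): δ = 128.83°  ·
  (1,2): δ = 138.84°  ·
  (1,3): δ = 73.97°  ·
  (1,4): δ = 19.48°  ✓
  (1,5): δ = 13.13°  ✓
  (1,6): δ = 45.15°  ✓
  (1,7): δ = 80.57°  ·
  (2,3): δ = 115.13°  ·
  (2,4): δ = 60.64°  ·
  (2,5): δ = 28.03°  ✓
  (2,6): δ = 3.99°  ✓
  (2,7): δ = 39.41°  ✓
  (3,4): δ = 125.50°  ·
  (3,5): δ = 92.90°  ·
  (3,6): δ = 60.87°  ·
  (3,7): δ = 25.46°  ✓
  (4,5): δ = 147.39°  ·
  (4,6): δ = 115.37°  ·
  (4,7): δ = 79.95°  ·
  (5,6): δ = 147.98°  ·
  (5,7): δ = 112.56°  ·
  (6,7): δ = 144.58°  ·
antipodal pairs: 9

count = 9; pairs: (0,3), (0,4), (1,4), (1,5), (1,6), (2,5), (2,6), (2,7), (3,7)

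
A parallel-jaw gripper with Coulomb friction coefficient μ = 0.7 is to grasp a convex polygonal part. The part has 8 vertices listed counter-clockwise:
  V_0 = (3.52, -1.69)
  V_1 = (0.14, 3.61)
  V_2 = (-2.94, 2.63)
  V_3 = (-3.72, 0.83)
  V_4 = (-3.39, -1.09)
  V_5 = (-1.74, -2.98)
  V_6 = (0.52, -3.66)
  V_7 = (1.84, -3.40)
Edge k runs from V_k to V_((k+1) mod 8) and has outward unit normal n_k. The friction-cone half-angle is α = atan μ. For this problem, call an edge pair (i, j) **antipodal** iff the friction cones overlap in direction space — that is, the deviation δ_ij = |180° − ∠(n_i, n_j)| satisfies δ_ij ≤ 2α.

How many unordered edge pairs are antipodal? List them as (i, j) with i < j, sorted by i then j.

α = atan 0.7 = 34.99°;  2α = 69.98°
n_0 = (+0.8431, +0.5377)
n_1 = (-0.3032, +0.9529)
n_2 = (-0.9176, +0.3976)
n_3 = (-0.9855, -0.1694)
n_4 = (-0.7533, -0.6577)
n_5 = (-0.2881, -0.9576)
n_6 = (+0.1933, -0.9811)
n_7 = (+0.7133, -0.7008)
  (0,1): δ = 104.88°  ·
  (0,2): δ = 55.96°  ✓
  (0,3): δ = 22.77°  ✓
  (0,4): δ = 8.59°  ✓
  (0,5): δ = 40.73°  ✓
  (0,6): δ = 68.62°  ✓
  (0,7): δ = 102.98°  ·
  (1,2): δ = 131.08°  ·
  (1,3): δ = 97.90°  ·
  (1,4): δ = 66.53°  ✓
  (1,5): δ = 34.40°  ✓
  (1,6): δ = 6.51°  ✓
  (1,7): δ = 27.86°  ✓
  (2,3): δ = 146.82°  ·
  (2,4): δ = 115.45°  ·
  (2,5): δ = 83.32°  ·
  (2,6): δ = 55.43°  ✓
  (2,7): δ = 21.06°  ✓
  (3,4): δ = 148.63°  ·
  (3,5): δ = 116.50°  ·
  (3,6): δ = 88.61°  ·
  (3,7): δ = 54.25°  ✓
  (4,5): δ = 147.87°  ·
  (4,6): δ = 119.98°  ·
  (4,7): δ = 85.61°  ·
  (5,6): δ = 152.11°  ·
  (5,7): δ = 117.75°  ·
  (6,7): δ = 145.64°  ·
antipodal pairs: 12

count = 12; pairs: (0,2), (0,3), (0,4), (0,5), (0,6), (1,4), (1,5), (1,6), (1,7), (2,6), (2,7), (3,7)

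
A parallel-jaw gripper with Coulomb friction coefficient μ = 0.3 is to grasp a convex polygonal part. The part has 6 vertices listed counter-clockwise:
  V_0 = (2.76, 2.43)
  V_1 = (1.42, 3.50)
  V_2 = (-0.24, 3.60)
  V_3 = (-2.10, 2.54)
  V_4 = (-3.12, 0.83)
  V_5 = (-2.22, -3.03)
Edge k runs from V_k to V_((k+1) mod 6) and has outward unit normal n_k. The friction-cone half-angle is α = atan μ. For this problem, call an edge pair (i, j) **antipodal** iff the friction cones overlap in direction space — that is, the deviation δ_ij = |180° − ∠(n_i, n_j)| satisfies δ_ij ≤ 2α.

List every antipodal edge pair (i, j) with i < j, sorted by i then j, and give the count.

count = 2; pairs: (2,5), (3,5)

α = atan 0.3 = 16.70°;  2α = 33.40°
n_0 = (+0.6240, +0.7814)
n_1 = (+0.0601, +0.9982)
n_2 = (-0.4951, +0.8688)
n_3 = (-0.8588, +0.5123)
n_4 = (-0.9739, -0.2271)
n_5 = (+0.7388, -0.6739)
  (0,1): δ = 144.84°  ·
  (0,2): δ = 111.71°  ·
  (0,3): δ = 82.21°  ·
  (0,4): δ = 38.27°  ·
  (0,5): δ = 86.24°  ·
  (1,2): δ = 146.87°  ·
  (1,3): δ = 117.37°  ·
  (1,4): δ = 73.43°  ·
  (1,5): δ = 51.08°  ·
  (2,3): δ = 150.49°  ·
  (2,4): δ = 106.55°  ·
  (2,5): δ = 17.95°  ✓
  (3,4): δ = 136.06°  ·
  (3,5): δ = 11.55°  ✓
  (4,5): δ = 55.49°  ·
antipodal pairs: 2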